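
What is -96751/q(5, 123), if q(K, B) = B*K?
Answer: -96751/615 ≈ -157.32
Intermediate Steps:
-96751/q(5, 123) = -96751/(123*5) = -96751/615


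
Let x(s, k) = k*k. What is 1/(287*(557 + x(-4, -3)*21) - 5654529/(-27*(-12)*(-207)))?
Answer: 828/177346265 ≈ 4.6688e-6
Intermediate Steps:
x(s, k) = k²
1/(287*(557 + x(-4, -3)*21) - 5654529/(-27*(-12)*(-207))) = 1/(287*(557 + (-3)²*21) - 5654529/(-27*(-12)*(-207))) = 1/(287*(557 + 9*21) - 5654529/(324*(-207))) = 1/(287*(557 + 189) - 5654529/(-67068)) = 1/(287*746 - 5654529*(-1/67068)) = 1/(214102 + 69809/828) = 1/(177346265/828) = 828/177346265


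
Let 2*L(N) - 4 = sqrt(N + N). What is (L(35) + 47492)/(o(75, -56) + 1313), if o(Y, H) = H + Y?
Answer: 23747/666 + sqrt(70)/2664 ≈ 35.659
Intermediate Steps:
L(N) = 2 + sqrt(2)*sqrt(N)/2 (L(N) = 2 + sqrt(N + N)/2 = 2 + sqrt(2*N)/2 = 2 + (sqrt(2)*sqrt(N))/2 = 2 + sqrt(2)*sqrt(N)/2)
(L(35) + 47492)/(o(75, -56) + 1313) = ((2 + sqrt(2)*sqrt(35)/2) + 47492)/((-56 + 75) + 1313) = ((2 + sqrt(70)/2) + 47492)/(19 + 1313) = (47494 + sqrt(70)/2)/1332 = (47494 + sqrt(70)/2)*(1/1332) = 23747/666 + sqrt(70)/2664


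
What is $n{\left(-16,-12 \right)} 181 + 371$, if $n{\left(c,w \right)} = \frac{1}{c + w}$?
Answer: $\frac{10207}{28} \approx 364.54$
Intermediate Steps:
$n{\left(-16,-12 \right)} 181 + 371 = \frac{1}{-16 - 12} \cdot 181 + 371 = \frac{1}{-28} \cdot 181 + 371 = \left(- \frac{1}{28}\right) 181 + 371 = - \frac{181}{28} + 371 = \frac{10207}{28}$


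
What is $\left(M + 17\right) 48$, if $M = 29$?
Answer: $2208$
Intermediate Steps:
$\left(M + 17\right) 48 = \left(29 + 17\right) 48 = 46 \cdot 48 = 2208$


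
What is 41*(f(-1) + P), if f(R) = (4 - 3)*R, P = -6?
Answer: -287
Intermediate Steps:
f(R) = R (f(R) = 1*R = R)
41*(f(-1) + P) = 41*(-1 - 6) = 41*(-7) = -287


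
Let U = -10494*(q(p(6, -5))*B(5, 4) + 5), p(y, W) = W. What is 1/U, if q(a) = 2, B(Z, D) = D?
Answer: -1/136422 ≈ -7.3302e-6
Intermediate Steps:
U = -136422 (U = -10494*(2*4 + 5) = -10494*(8 + 5) = -10494*13 = -136422)
1/U = 1/(-136422) = -1/136422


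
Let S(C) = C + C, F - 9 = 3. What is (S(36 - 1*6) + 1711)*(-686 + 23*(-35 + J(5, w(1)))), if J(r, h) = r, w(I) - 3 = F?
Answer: -2436896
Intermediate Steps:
F = 12 (F = 9 + 3 = 12)
w(I) = 15 (w(I) = 3 + 12 = 15)
S(C) = 2*C
(S(36 - 1*6) + 1711)*(-686 + 23*(-35 + J(5, w(1)))) = (2*(36 - 1*6) + 1711)*(-686 + 23*(-35 + 5)) = (2*(36 - 6) + 1711)*(-686 + 23*(-30)) = (2*30 + 1711)*(-686 - 690) = (60 + 1711)*(-1376) = 1771*(-1376) = -2436896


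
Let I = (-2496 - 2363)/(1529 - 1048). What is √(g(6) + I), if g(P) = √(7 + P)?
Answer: √(-2337179 + 231361*√13)/481 ≈ 2.5488*I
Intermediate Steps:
I = -4859/481 ≈ -10.102
√(g(6) + I) = √(√(7 + 6) - 4859/481) = √(√13 - 4859/481) = √(-4859/481 + √13)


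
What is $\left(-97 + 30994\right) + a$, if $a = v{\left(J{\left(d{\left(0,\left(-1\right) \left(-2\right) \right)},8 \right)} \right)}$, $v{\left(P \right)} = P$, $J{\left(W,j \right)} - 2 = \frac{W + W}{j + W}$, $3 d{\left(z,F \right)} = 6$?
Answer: $\frac{154497}{5} \approx 30899.0$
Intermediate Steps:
$d{\left(z,F \right)} = 2$ ($d{\left(z,F \right)} = \frac{1}{3} \cdot 6 = 2$)
$J{\left(W,j \right)} = 2 + \frac{2 W}{W + j}$ ($J{\left(W,j \right)} = 2 + \frac{W + W}{j + W} = 2 + \frac{2 W}{W + j}$)
$a = \frac{12}{5}$ ($a = \frac{2 \left(8 + 2 \cdot 2\right)}{2 + 8} = \frac{2 \left(8 + 4\right)}{10} = 2 \cdot \frac{1}{10} \cdot 12 = \frac{12}{5} \approx 2.4$)
$\left(-97 + 30994\right) + a = \left(-97 + 30994\right) + \frac{12}{5} = 30897 + \frac{12}{5} = \frac{154497}{5}$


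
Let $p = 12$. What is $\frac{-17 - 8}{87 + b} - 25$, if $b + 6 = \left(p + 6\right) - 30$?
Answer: $- \frac{1750}{69} \approx -25.362$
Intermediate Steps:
$b = -18$ ($b = -6 + \left(\left(12 + 6\right) - 30\right) = -6 + \left(18 - 30\right) = -6 - 12 = -18$)
$\frac{-17 - 8}{87 + b} - 25 = \frac{-17 - 8}{87 - 18} - 25 = \frac{1}{69} \left(-25\right) - 25 = - \frac{25}{69} - 25 = - \frac{1750}{69}$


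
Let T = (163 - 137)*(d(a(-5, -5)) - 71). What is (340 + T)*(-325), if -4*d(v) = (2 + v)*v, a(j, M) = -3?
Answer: 991575/2 ≈ 4.9579e+5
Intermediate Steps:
d(v) = -v*(2 + v)/4 (d(v) = -(2 + v)*v/4 = -v*(2 + v)/4)
T = -3731/2 (T = (163 - 137)*(-1/4*(-3)*(2 - 3) - 71) = 26*(-1/4*(-3)*(-1) - 71) = 26*(-3/4 - 71) = 26*(-287/4) = -3731/2 ≈ -1865.5)
(340 + T)*(-325) = (340 - 3731/2)*(-325) = -3051/2*(-325) = 991575/2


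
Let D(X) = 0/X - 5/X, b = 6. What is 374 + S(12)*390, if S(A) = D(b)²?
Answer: 3869/6 ≈ 644.83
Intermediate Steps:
D(X) = -5/X (D(X) = 0 - 5/X = -5/X)
S(A) = 25/36 (S(A) = (-5/6)² = (-5*⅙)² = (-⅚)² = 25/36)
374 + S(12)*390 = 374 + (25/36)*390 = 374 + 1625/6 = 3869/6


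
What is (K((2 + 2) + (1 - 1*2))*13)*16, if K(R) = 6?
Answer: 1248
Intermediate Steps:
(K((2 + 2) + (1 - 1*2))*13)*16 = (6*13)*16 = 78*16 = 1248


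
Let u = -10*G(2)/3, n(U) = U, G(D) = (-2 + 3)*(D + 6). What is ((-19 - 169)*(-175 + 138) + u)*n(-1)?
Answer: -20788/3 ≈ -6929.3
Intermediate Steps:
G(D) = 6 + D (G(D) = 1*(6 + D) = 6 + D)
u = -80/3 (u = -10*(6 + 2)/3 = -80/3 ≈ -26.667)
((-19 - 169)*(-175 + 138) + u)*n(-1) = ((-19 - 169)*(-175 + 138) - 80/3)*(-1) = (-188*(-37) - 80/3)*(-1) = (6956 - 80/3)*(-1) = (20788/3)*(-1) = -20788/3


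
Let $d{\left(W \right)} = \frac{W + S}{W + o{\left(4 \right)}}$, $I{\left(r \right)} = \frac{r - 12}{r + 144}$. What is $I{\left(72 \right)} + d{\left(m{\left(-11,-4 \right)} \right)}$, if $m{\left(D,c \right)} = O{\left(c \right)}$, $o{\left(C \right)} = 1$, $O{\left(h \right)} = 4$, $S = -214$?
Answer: $- \frac{751}{18} \approx -41.722$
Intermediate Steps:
$m{\left(D,c \right)} = 4$
$I{\left(r \right)} = \frac{-12 + r}{144 + r}$
$d{\left(W \right)} = \frac{-214 + W}{1 + W}$ ($d{\left(W \right)} = \frac{W - 214}{W + 1} = \frac{-214 + W}{1 + W}$)
$I{\left(72 \right)} + d{\left(m{\left(-11,-4 \right)} \right)} = \frac{-12 + 72}{144 + 72} + \frac{-214 + 4}{1 + 4} = \frac{1}{216} \cdot 60 + \frac{1}{5} \left(-210\right) = \frac{5}{18} - 42 = - \frac{751}{18}$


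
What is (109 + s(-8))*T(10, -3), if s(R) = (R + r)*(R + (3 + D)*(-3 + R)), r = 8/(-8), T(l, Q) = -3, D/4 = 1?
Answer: -2622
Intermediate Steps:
D = 4 (D = 4*1 = 4)
r = -1 (r = 8*(-⅛) = -1)
s(R) = (-1 + R)*(-21 + 8*R) (s(R) = (R - 1)*(R + (3 + 4)*(-3 + R)) = (-1 + R)*(R + 7*(-3 + R)) = (-1 + R)*(R + (-21 + 7*R)) = (-1 + R)*(-21 + 8*R))
(109 + s(-8))*T(10, -3) = (109 + (21 - 29*(-8) + 8*(-8)²))*(-3) = (109 + (21 + 232 + 8*64))*(-3) = (109 + (21 + 232 + 512))*(-3) = (109 + 765)*(-3) = 874*(-3) = -2622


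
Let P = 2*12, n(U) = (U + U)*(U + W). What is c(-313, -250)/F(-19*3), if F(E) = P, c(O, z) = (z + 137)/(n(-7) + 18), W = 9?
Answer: 113/240 ≈ 0.47083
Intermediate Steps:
n(U) = 2*U*(9 + U) (n(U) = (U + U)*(U + 9) = (2*U)*(9 + U) = 2*U*(9 + U))
P = 24
c(O, z) = -137/10 - z/10 (c(O, z) = (z + 137)/(2*(-7)*(9 - 7) + 18) = (137 + z)/(2*(-7)*2 + 18) = (137 + z)/(-28 + 18) = (137 + z)/(-10) = (137 + z)*(-⅒) = -137/10 - z/10)
F(E) = 24
c(-313, -250)/F(-19*3) = (-137/10 - ⅒*(-250))/24 = (-137/10 + 25)*(1/24) = (113/10)*(1/24) = 113/240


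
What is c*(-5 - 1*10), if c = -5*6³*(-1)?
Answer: -16200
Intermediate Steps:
c = 1080 (c = -5*216*(-1) = -1080*(-1) = 1080)
c*(-5 - 1*10) = 1080*(-5 - 1*10) = 1080*(-5 - 10) = 1080*(-15) = -16200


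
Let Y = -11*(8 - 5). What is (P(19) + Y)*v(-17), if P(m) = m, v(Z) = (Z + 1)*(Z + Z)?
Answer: -7616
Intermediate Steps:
v(Z) = 2*Z*(1 + Z) (v(Z) = (1 + Z)*(2*Z) = 2*Z*(1 + Z))
Y = -33 (Y = -11*3 = -33)
(P(19) + Y)*v(-17) = (19 - 33)*(2*(-17)*(1 - 17)) = -28*(-17)*(-16) = -14*544 = -7616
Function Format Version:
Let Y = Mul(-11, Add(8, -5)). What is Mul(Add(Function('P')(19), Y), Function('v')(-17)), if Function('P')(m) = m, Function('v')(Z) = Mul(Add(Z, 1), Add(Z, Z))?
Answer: -7616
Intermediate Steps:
Function('v')(Z) = Mul(2, Z, Add(1, Z)) (Function('v')(Z) = Mul(Add(1, Z), Mul(2, Z)) = Mul(2, Z, Add(1, Z)))
Y = -33 (Y = Mul(-11, 3) = -33)
Mul(Add(Function('P')(19), Y), Function('v')(-17)) = Mul(Add(19, -33), Mul(2, -17, Add(1, -17))) = Mul(-14, Mul(2, -17, -16)) = Mul(-14, 544) = -7616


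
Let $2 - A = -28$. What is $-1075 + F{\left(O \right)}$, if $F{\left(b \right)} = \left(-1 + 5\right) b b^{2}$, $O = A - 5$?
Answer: $61425$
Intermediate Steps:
$A = 30$ ($A = 2 - -28 = 2 + 28 = 30$)
$O = 25$ ($O = 30 - 5 = 25$)
$F{\left(b \right)} = 4 b^{3}$
$-1075 + F{\left(O \right)} = -1075 + 4 \cdot 25^{3} = -1075 + 4 \cdot 15625 = -1075 + 62500 = 61425$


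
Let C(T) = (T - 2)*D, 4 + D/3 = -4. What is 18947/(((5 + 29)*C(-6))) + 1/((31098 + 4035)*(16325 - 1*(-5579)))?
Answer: 303765106109/104659239552 ≈ 2.9024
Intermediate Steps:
D = -24 (D = -12 + 3*(-4) = -12 - 12 = -24)
C(T) = 48 - 24*T (C(T) = (T - 2)*(-24) = (-2 + T)*(-24) = 48 - 24*T)
18947/(((5 + 29)*C(-6))) + 1/((31098 + 4035)*(16325 - 1*(-5579))) = 18947/(((5 + 29)*(48 - 24*(-6)))) + 1/((31098 + 4035)*(16325 - 1*(-5579))) = 18947/((34*(48 + 144))) + 1/(35133*(16325 + 5579)) = 18947/((34*192)) + (1/35133)/21904 = 18947/6528 + (1/35133)*(1/21904) = 18947*(1/6528) + 1/769553232 = 18947/6528 + 1/769553232 = 303765106109/104659239552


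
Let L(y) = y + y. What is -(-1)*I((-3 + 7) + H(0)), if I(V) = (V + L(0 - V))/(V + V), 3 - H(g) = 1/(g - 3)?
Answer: -1/2 ≈ -0.50000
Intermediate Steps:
H(g) = 3 - 1/(-3 + g) (H(g) = 3 - 1/(g - 3) = 3 - 1/(-3 + g))
L(y) = 2*y
I(V) = -1/2 (I(V) = (V + 2*(0 - V))/(V + V) = (V + 2*(-V))/((2*V)) = (V - 2*V)*(1/(2*V)) = (-V)*(1/(2*V)) = -1/2)
-(-1)*I((-3 + 7) + H(0)) = -(-1)*(-1)/2 = -1*1/2 = -1/2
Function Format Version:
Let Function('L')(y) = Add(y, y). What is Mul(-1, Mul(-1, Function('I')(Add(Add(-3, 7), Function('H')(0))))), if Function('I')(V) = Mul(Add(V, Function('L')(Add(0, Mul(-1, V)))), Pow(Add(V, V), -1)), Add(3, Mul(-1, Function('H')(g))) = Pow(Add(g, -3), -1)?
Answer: Rational(-1, 2) ≈ -0.50000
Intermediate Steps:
Function('H')(g) = Add(3, Mul(-1, Pow(Add(-3, g), -1))) (Function('H')(g) = Add(3, Mul(-1, Pow(Add(g, -3), -1))) = Add(3, Mul(-1, Pow(Add(-3, g), -1))))
Function('L')(y) = Mul(2, y)
Function('I')(V) = Rational(-1, 2) (Function('I')(V) = Mul(Add(V, Mul(2, Add(0, Mul(-1, V)))), Pow(Add(V, V), -1)) = Mul(Add(V, Mul(2, Mul(-1, V))), Pow(Mul(2, V), -1)) = Mul(Add(V, Mul(-2, V)), Mul(Rational(1, 2), Pow(V, -1))) = Mul(Mul(-1, V), Mul(Rational(1, 2), Pow(V, -1))) = Rational(-1, 2))
Mul(-1, Mul(-1, Function('I')(Add(Add(-3, 7), Function('H')(0))))) = Mul(-1, Mul(-1, Rational(-1, 2))) = Mul(-1, Rational(1, 2)) = Rational(-1, 2)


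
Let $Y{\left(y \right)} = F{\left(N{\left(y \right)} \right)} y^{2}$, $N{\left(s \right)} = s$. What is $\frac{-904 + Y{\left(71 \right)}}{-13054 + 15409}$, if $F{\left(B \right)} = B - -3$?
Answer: $\frac{74426}{471} \approx 158.02$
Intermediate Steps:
$F{\left(B \right)} = 3 + B$ ($F{\left(B \right)} = B + 3 = 3 + B$)
$Y{\left(y \right)} = y^{2} \left(3 + y\right)$ ($Y{\left(y \right)} = \left(3 + y\right) y^{2} = y^{2} \left(3 + y\right)$)
$\frac{-904 + Y{\left(71 \right)}}{-13054 + 15409} = \frac{-904 + 71^{2} \left(3 + 71\right)}{-13054 + 15409} = \frac{-904 + 5041 \cdot 74}{2355} = \left(-904 + 373034\right) \frac{1}{2355} = 372130 \cdot \frac{1}{2355} = \frac{74426}{471}$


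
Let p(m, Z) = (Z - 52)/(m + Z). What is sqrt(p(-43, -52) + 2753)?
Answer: 3*sqrt(2761745)/95 ≈ 52.479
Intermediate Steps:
p(m, Z) = (-52 + Z)/(Z + m)
sqrt(p(-43, -52) + 2753) = sqrt((-52 - 52)/(-52 - 43) + 2753) = sqrt(-104/(-95) + 2753) = sqrt(-1/95*(-104) + 2753) = sqrt(104/95 + 2753) = sqrt(261639/95) = 3*sqrt(2761745)/95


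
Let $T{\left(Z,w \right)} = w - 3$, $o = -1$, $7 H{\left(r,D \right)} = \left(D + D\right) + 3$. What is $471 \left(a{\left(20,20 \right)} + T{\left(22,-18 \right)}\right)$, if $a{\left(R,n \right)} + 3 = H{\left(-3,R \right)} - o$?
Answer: $- \frac{55578}{7} \approx -7939.7$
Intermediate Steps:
$H{\left(r,D \right)} = \frac{3}{7} + \frac{2 D}{7}$ ($H{\left(r,D \right)} = \frac{\left(D + D\right) + 3}{7} = \frac{2 D + 3}{7} = \frac{3 + 2 D}{7} = \frac{3}{7} + \frac{2 D}{7}$)
$a{\left(R,n \right)} = - \frac{11}{7} + \frac{2 R}{7}$ ($a{\left(R,n \right)} = -3 + \left(\left(\frac{3}{7} + \frac{2 R}{7}\right) - -1\right) = -3 + \left(\left(\frac{3}{7} + \frac{2 R}{7}\right) + 1\right) = -3 + \left(\frac{10}{7} + \frac{2 R}{7}\right) = - \frac{11}{7} + \frac{2 R}{7}$)
$T{\left(Z,w \right)} = -3 + w$
$471 \left(a{\left(20,20 \right)} + T{\left(22,-18 \right)}\right) = 471 \left(\left(- \frac{11}{7} + \frac{2}{7} \cdot 20\right) - 21\right) = 471 \left(\left(- \frac{11}{7} + \frac{40}{7}\right) - 21\right) = 471 \left(\frac{29}{7} - 21\right) = 471 \left(- \frac{118}{7}\right) = - \frac{55578}{7}$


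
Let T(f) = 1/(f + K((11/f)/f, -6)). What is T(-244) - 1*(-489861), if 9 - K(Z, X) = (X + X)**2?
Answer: 185657318/379 ≈ 4.8986e+5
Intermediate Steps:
K(Z, X) = 9 - 4*X**2 (K(Z, X) = 9 - (X + X)**2 = 9 - (2*X)**2 = 9 - 4*X**2)
T(f) = 1/(-135 + f) (T(f) = 1/(f + (9 - 4*(-6)**2)) = 1/(f + (9 - 4*36)) = 1/(f + (9 - 144)) = 1/(f - 135) = 1/(-135 + f))
T(-244) - 1*(-489861) = 1/(-135 - 244) - 1*(-489861) = 1/(-379) + 489861 = -1/379 + 489861 = 185657318/379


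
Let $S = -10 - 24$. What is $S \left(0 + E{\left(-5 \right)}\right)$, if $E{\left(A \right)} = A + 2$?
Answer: $102$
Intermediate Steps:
$S = -34$
$E{\left(A \right)} = 2 + A$
$S \left(0 + E{\left(-5 \right)}\right) = - 34 \left(0 + \left(2 - 5\right)\right) = - 34 \left(0 - 3\right) = \left(-34\right) \left(-3\right) = 102$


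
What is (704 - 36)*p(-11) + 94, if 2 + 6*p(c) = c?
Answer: -4060/3 ≈ -1353.3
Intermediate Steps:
p(c) = -1/3 + c/6
(704 - 36)*p(-11) + 94 = (704 - 36)*(-1/3 + (1/6)*(-11)) + 94 = 668*(-1/3 - 11/6) + 94 = 668*(-13/6) + 94 = -4342/3 + 94 = -4060/3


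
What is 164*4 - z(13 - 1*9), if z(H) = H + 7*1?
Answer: 645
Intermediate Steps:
z(H) = 7 + H (z(H) = H + 7 = 7 + H)
164*4 - z(13 - 1*9) = 164*4 - (7 + (13 - 1*9)) = 656 - (7 + (13 - 9)) = 656 - (7 + 4) = 656 - 1*11 = 656 - 11 = 645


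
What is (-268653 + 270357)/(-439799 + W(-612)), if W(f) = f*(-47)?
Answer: -1704/411035 ≈ -0.0041456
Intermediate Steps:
W(f) = -47*f
(-268653 + 270357)/(-439799 + W(-612)) = (-268653 + 270357)/(-439799 - 47*(-612)) = 1704/(-439799 + 28764) = 1704/(-411035) = 1704*(-1/411035) = -1704/411035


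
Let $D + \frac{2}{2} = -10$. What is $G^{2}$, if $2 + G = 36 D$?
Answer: $158404$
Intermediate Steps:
$D = -11$ ($D = -1 - 10 = -11$)
$G = -398$ ($G = -2 + 36 \left(-11\right) = -2 - 396 = -398$)
$G^{2} = \left(-398\right)^{2} = 158404$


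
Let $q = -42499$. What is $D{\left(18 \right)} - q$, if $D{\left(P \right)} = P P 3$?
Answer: $43471$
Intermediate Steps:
$D{\left(P \right)} = 3 P^{2}$ ($D{\left(P \right)} = P^{2} \cdot 3 = 3 P^{2}$)
$D{\left(18 \right)} - q = 3 \cdot 18^{2} - -42499 = 3 \cdot 324 + 42499 = 972 + 42499 = 43471$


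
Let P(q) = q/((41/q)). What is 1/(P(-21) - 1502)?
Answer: -41/61141 ≈ -0.00067058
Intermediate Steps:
P(q) = q²/41 (P(q) = q*(q/41) = q²/41)
1/(P(-21) - 1502) = 1/((1/41)*(-21)² - 1502) = 1/((1/41)*441 - 1502) = 1/(441/41 - 1502) = 1/(-61141/41) = -41/61141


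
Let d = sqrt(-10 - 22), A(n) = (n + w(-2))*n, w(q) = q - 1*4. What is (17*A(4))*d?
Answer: -544*I*sqrt(2) ≈ -769.33*I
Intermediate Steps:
w(q) = -4 + q (w(q) = q - 4 = -4 + q)
A(n) = n*(-6 + n) (A(n) = (n + (-4 - 2))*n = (n - 6)*n = (-6 + n)*n = n*(-6 + n))
d = 4*I*sqrt(2) (d = sqrt(-32) = 4*I*sqrt(2) ≈ 5.6569*I)
(17*A(4))*d = (17*(4*(-6 + 4)))*(4*I*sqrt(2)) = (17*(4*(-2)))*(4*I*sqrt(2)) = (17*(-8))*(4*I*sqrt(2)) = -544*I*sqrt(2)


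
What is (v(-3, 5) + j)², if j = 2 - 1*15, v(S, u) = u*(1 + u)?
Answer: 289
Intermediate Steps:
j = -13 (j = 2 - 15 = -13)
(v(-3, 5) + j)² = (5*(1 + 5) - 13)² = (5*6 - 13)² = (30 - 13)² = 17² = 289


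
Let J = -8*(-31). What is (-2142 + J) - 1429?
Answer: -3323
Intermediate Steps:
J = 248
(-2142 + J) - 1429 = (-2142 + 248) - 1429 = -1894 - 1429 = -3323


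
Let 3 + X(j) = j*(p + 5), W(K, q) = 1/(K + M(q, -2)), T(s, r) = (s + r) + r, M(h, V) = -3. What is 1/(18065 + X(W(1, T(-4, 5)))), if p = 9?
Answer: 1/18055 ≈ 5.5386e-5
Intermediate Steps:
T(s, r) = s + 2*r (T(s, r) = (r + s) + r = s + 2*r)
W(K, q) = 1/(-3 + K) (W(K, q) = 1/(K - 3) = 1/(-3 + K))
X(j) = -3 + 14*j (X(j) = -3 + j*(9 + 5) = -3 + j*14 = -3 + 14*j)
1/(18065 + X(W(1, T(-4, 5)))) = 1/(18065 + (-3 + 14/(-3 + 1))) = 1/(18065 + (-3 + 14/(-2))) = 1/(18065 + (-3 + 14*(-½))) = 1/(18065 + (-3 - 7)) = 1/(18065 - 10) = 1/18055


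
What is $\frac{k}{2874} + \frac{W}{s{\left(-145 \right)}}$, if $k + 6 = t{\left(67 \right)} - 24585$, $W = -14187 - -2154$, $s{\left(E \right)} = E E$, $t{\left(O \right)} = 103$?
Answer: $- \frac{274721521}{30212925} \approx -9.0928$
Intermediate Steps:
$s{\left(E \right)} = E^{2}$
$W = -12033$ ($W = -14187 + 2154 = -12033$)
$k = -24488$ ($k = -6 + \left(103 - 24585\right) = -6 - 24482 = -24488$)
$\frac{k}{2874} + \frac{W}{s{\left(-145 \right)}} = - \frac{24488}{2874} - \frac{12033}{\left(-145\right)^{2}} = \left(-24488\right) \frac{1}{2874} - \frac{12033}{21025} = - \frac{12244}{1437} - \frac{12033}{21025} = - \frac{274721521}{30212925}$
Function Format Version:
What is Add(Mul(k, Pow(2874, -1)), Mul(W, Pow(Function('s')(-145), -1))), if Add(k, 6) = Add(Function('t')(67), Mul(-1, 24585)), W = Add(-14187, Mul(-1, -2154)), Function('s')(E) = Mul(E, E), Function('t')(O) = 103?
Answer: Rational(-274721521, 30212925) ≈ -9.0928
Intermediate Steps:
Function('s')(E) = Pow(E, 2)
W = -12033 (W = Add(-14187, 2154) = -12033)
k = -24488 (k = Add(-6, Add(103, Mul(-1, 24585))) = Add(-6, Add(103, -24585)) = Add(-6, -24482) = -24488)
Add(Mul(k, Pow(2874, -1)), Mul(W, Pow(Function('s')(-145), -1))) = Add(Mul(-24488, Pow(2874, -1)), Mul(-12033, Pow(Pow(-145, 2), -1))) = Add(Mul(-24488, Rational(1, 2874)), Mul(-12033, Pow(21025, -1))) = Add(Rational(-12244, 1437), Mul(-12033, Rational(1, 21025))) = Add(Rational(-12244, 1437), Rational(-12033, 21025)) = Rational(-274721521, 30212925)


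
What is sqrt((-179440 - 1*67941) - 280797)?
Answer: I*sqrt(528178) ≈ 726.76*I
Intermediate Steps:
sqrt((-179440 - 1*67941) - 280797) = sqrt((-179440 - 67941) - 280797) = sqrt(-247381 - 280797) = sqrt(-528178) = I*sqrt(528178)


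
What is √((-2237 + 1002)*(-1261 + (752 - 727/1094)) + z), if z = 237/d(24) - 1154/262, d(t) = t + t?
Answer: √51711717853258423/286628 ≈ 793.37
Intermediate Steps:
d(t) = 2*t
z = 1117/2096 (z = 237/((2*24)) - 1154/262 = 237/48 - 1154*1/262 = 237*(1/48) - 577/131 = 79/16 - 577/131 = 1117/2096 ≈ 0.53292)
√((-2237 + 1002)*(-1261 + (752 - 727/1094)) + z) = √((-2237 + 1002)*(-1261 + (752 - 727/1094)) + 1117/2096) = √(-1235*(-1261 + (752 - 727*1/1094)) + 1117/2096) = √(-1235*(-1261 + (752 - 727/1094)) + 1117/2096) = √(-1235*(-1261 + 821961/1094) + 1117/2096) = √(-1235*(-557573/1094) + 1117/2096) = √(688602655/1094 + 1117/2096) = √(721656193439/1146512) = √51711717853258423/286628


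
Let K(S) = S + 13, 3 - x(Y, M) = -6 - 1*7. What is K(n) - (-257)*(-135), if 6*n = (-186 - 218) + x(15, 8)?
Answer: -104240/3 ≈ -34747.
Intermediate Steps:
x(Y, M) = 16 (x(Y, M) = 3 - (-6 - 1*7) = 3 - (-6 - 7) = 3 - 1*(-13) = 3 + 13 = 16)
n = -194/3 (n = ((-186 - 218) + 16)/6 = (-404 + 16)/6 = (⅙)*(-388) = -194/3 ≈ -64.667)
K(S) = 13 + S
K(n) - (-257)*(-135) = (13 - 194/3) - (-257)*(-135) = -155/3 - 1*34695 = -155/3 - 34695 = -104240/3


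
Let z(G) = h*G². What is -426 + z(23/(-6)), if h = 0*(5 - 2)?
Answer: -426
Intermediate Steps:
h = 0 (h = 0*3 = 0)
z(G) = 0 (z(G) = 0*G² = 0)
-426 + z(23/(-6)) = -426 + 0 = -426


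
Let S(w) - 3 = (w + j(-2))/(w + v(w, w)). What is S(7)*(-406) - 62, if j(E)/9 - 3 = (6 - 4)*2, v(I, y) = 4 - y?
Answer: -8385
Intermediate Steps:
j(E) = 63 (j(E) = 27 + 9*((6 - 4)*2) = 27 + 9*(2*2) = 27 + 9*4 = 27 + 36 = 63)
S(w) = 75/4 + w/4 (S(w) = 3 + (w + 63)/(w + (4 - w)) = 3 + (63 + w)/4 = 3 + (63 + w)*(¼) = 3 + (63/4 + w/4) = 75/4 + w/4)
S(7)*(-406) - 62 = (75/4 + (¼)*7)*(-406) - 62 = (75/4 + 7/4)*(-406) - 62 = (41/2)*(-406) - 62 = -8323 - 62 = -8385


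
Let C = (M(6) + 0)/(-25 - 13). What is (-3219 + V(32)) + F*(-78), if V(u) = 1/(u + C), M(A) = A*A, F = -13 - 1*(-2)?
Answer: -1392971/590 ≈ -2361.0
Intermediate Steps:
F = -11 (F = -13 + 2 = -11)
M(A) = A²
C = -18/19 (C = (6² + 0)/(-25 - 13) = (36 + 0)/(-38) = 36*(-1/38) = -18/19 ≈ -0.94737)
V(u) = 1/(-18/19 + u) (V(u) = 1/(u - 18/19) = 1/(-18/19 + u))
(-3219 + V(32)) + F*(-78) = (-3219 + 19/(-18 + 19*32)) - 11*(-78) = (-3219 + 19/(-18 + 608)) + 858 = (-3219 + 19/590) + 858 = -1899191/590 + 858 = -1392971/590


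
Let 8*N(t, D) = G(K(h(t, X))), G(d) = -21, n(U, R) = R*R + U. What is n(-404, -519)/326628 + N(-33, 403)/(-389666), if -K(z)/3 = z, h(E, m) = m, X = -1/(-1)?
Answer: 4874616547/5919805872 ≈ 0.82344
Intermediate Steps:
X = 1 (X = -1*(-1) = 1)
K(z) = -3*z
n(U, R) = U + R² (n(U, R) = R² + U = U + R²)
N(t, D) = -21/8 (N(t, D) = (⅛)*(-21) = -21/8)
n(-404, -519)/326628 + N(-33, 403)/(-389666) = (-404 + (-519)²)/326628 - 21/8/(-389666) = (-404 + 269361)*(1/326628) - 21/8*(-1/389666) = 268957*(1/326628) + 21/3117328 = 268957/326628 + 21/3117328 = 4874616547/5919805872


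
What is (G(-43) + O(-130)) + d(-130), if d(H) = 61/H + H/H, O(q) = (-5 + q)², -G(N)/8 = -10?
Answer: 2379719/130 ≈ 18306.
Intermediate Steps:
G(N) = 80 (G(N) = -8*(-10) = 80)
d(H) = 1 + 61/H (d(H) = 61/H + 1 = 1 + 61/H)
(G(-43) + O(-130)) + d(-130) = (80 + (-5 - 130)²) + (61 - 130)/(-130) = (80 + (-135)²) - 1/130*(-69) = (80 + 18225) + 69/130 = 18305 + 69/130 = 2379719/130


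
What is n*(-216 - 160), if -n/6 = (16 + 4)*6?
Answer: 270720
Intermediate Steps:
n = -720 (n = -6*(16 + 4)*6 = -120*6 = -6*120 = -720)
n*(-216 - 160) = -720*(-216 - 160) = -720*(-376) = 270720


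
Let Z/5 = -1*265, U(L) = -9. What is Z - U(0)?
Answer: -1316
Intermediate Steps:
Z = -1325 (Z = 5*(-1*265) = 5*(-265) = -1325)
Z - U(0) = -1325 - 1*(-9) = -1325 + 9 = -1316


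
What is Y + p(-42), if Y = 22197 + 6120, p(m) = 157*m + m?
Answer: 21681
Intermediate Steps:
p(m) = 158*m
Y = 28317
Y + p(-42) = 28317 + 158*(-42) = 28317 - 6636 = 21681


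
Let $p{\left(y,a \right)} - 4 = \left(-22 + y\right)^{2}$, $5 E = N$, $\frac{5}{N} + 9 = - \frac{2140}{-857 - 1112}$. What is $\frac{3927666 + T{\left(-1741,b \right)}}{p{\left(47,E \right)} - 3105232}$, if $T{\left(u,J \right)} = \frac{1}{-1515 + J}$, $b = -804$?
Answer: $- \frac{9108257453}{7199574357} \approx -1.2651$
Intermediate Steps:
$N = - \frac{9845}{15581}$ ($N = \frac{5}{-9 - \frac{2140}{-857 - 1112}} = \frac{5}{-9 - \frac{2140}{-1969}} = \frac{5}{-9 - - \frac{2140}{1969}} = \frac{5}{-9 + \frac{2140}{1969}} = \frac{5}{- \frac{15581}{1969}} = 5 \left(- \frac{1969}{15581}\right) = - \frac{9845}{15581} \approx -0.63186$)
$E = - \frac{1969}{15581}$ ($E = \frac{1}{5} \left(- \frac{9845}{15581}\right) = - \frac{1969}{15581} \approx -0.12637$)
$p{\left(y,a \right)} = 4 + \left(-22 + y\right)^{2}$
$\frac{3927666 + T{\left(-1741,b \right)}}{p{\left(47,E \right)} - 3105232} = \frac{3927666 + \frac{1}{-1515 - 804}}{\left(4 + \left(-22 + 47\right)^{2}\right) - 3105232} = \frac{3927666 + \frac{1}{-2319}}{\left(4 + 25^{2}\right) - 3105232} = \frac{3927666 - \frac{1}{2319}}{\left(4 + 625\right) - 3105232} = \frac{9108257453}{2319 \left(629 - 3105232\right)} = \frac{9108257453}{2319 \left(-3104603\right)} = \frac{9108257453}{2319} \left(- \frac{1}{3104603}\right) = - \frac{9108257453}{7199574357}$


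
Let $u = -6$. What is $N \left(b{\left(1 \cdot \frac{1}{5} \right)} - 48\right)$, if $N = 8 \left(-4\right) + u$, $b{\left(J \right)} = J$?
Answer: $\frac{9082}{5} \approx 1816.4$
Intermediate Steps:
$N = -38$ ($N = 8 \left(-4\right) - 6 = -32 - 6 = -38$)
$N \left(b{\left(1 \cdot \frac{1}{5} \right)} - 48\right) = - 38 \left(1 \cdot \frac{1}{5} - 48\right) = - 38 \left(\frac{1}{5} - 48\right) = \left(-38\right) \left(- \frac{239}{5}\right) = \frac{9082}{5}$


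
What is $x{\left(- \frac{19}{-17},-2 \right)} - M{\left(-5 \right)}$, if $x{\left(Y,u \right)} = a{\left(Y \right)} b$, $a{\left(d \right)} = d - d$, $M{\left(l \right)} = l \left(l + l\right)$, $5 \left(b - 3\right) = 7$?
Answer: $-50$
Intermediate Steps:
$b = \frac{22}{5}$ ($b = 3 + \frac{1}{5} \cdot 7 = 3 + \frac{7}{5} = \frac{22}{5} \approx 4.4$)
$M{\left(l \right)} = 2 l^{2}$ ($M{\left(l \right)} = l 2 l = 2 l^{2}$)
$a{\left(d \right)} = 0$
$x{\left(Y,u \right)} = 0$ ($x{\left(Y,u \right)} = 0 \cdot \frac{22}{5} = 0$)
$x{\left(- \frac{19}{-17},-2 \right)} - M{\left(-5 \right)} = 0 - 2 \left(-5\right)^{2} = 0 - 2 \cdot 25 = 0 - 50 = -50$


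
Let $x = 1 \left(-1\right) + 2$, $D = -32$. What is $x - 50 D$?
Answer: $1601$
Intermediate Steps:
$x = 1$ ($x = -1 + 2 = 1$)
$x - 50 D = 1 - -1600 = 1 + 1600 = 1601$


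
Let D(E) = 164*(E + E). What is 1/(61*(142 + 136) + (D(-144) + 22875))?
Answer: -1/7399 ≈ -0.00013515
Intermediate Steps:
D(E) = 328*E (D(E) = 164*(2*E) = 328*E)
1/(61*(142 + 136) + (D(-144) + 22875)) = 1/(61*(142 + 136) + (328*(-144) + 22875)) = 1/(61*278 + (-47232 + 22875)) = 1/(16958 - 24357) = 1/(-7399) = -1/7399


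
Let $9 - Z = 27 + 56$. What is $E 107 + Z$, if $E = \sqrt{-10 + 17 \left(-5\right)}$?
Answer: $-74 + 107 i \sqrt{95} \approx -74.0 + 1042.9 i$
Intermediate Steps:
$Z = -74$ ($Z = 9 - \left(27 + 56\right) = 9 - 83 = -74$)
$E = i \sqrt{95}$ ($E = \sqrt{-10 - 85} = \sqrt{-95} = i \sqrt{95} \approx 9.7468 i$)
$E 107 + Z = i \sqrt{95} \cdot 107 - 74 = 107 i \sqrt{95} - 74 = -74 + 107 i \sqrt{95}$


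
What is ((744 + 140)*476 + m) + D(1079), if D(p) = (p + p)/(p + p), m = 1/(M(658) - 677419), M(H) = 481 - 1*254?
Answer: 284952235719/677192 ≈ 4.2079e+5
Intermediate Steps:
M(H) = 227 (M(H) = 481 - 254 = 227)
m = -1/677192 (m = 1/(227 - 677419) = 1/(-677192) = -1/677192 ≈ -1.4767e-6)
D(p) = 1 (D(p) = (2*p)/((2*p)) = (2*p)*(1/(2*p)) = 1)
((744 + 140)*476 + m) + D(1079) = ((744 + 140)*476 - 1/677192) + 1 = (884*476 - 1/677192) + 1 = (420784 - 1/677192) + 1 = 284951558527/677192 + 1 = 284952235719/677192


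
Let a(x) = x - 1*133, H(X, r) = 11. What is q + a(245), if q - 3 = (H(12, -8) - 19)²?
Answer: 179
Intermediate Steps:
a(x) = -133 + x (a(x) = x - 133 = -133 + x)
q = 67 (q = 3 + (11 - 19)² = 3 + (-8)² = 3 + 64 = 67)
q + a(245) = 67 + (-133 + 245) = 67 + 112 = 179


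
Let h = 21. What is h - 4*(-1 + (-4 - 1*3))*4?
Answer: 149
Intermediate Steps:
h - 4*(-1 + (-4 - 1*3))*4 = 21 - 4*(-1 + (-4 - 1*3))*4 = 21 - 4*(-1 + (-4 - 3))*4 = 21 - 4*(-1 - 7)*4 = 21 - (-32)*4 = 21 - 4*(-32) = 21 + 128 = 149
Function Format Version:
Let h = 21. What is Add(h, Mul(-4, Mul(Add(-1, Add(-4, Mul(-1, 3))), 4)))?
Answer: 149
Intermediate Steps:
Add(h, Mul(-4, Mul(Add(-1, Add(-4, Mul(-1, 3))), 4))) = Add(21, Mul(-4, Mul(Add(-1, Add(-4, Mul(-1, 3))), 4))) = Add(21, Mul(-4, Mul(Add(-1, Add(-4, -3)), 4))) = Add(21, Mul(-4, Mul(Add(-1, -7), 4))) = Add(21, Mul(-4, Mul(-8, 4))) = Add(21, Mul(-4, -32)) = Add(21, 128) = 149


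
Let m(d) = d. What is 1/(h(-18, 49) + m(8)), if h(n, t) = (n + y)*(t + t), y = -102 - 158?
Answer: -1/27236 ≈ -3.6716e-5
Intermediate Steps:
y = -260
h(n, t) = 2*t*(-260 + n) (h(n, t) = (n - 260)*(t + t) = (-260 + n)*(2*t) = 2*t*(-260 + n))
1/(h(-18, 49) + m(8)) = 1/(2*49*(-260 - 18) + 8) = 1/(2*49*(-278) + 8) = 1/(-27244 + 8) = 1/(-27236) = -1/27236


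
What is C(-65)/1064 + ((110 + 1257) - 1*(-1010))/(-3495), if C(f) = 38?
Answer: -63061/97860 ≈ -0.64440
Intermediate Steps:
C(-65)/1064 + ((110 + 1257) - 1*(-1010))/(-3495) = 38/1064 + ((110 + 1257) - 1*(-1010))/(-3495) = 38*(1/1064) + (1367 + 1010)*(-1/3495) = 1/28 + 2377*(-1/3495) = 1/28 - 2377/3495 = -63061/97860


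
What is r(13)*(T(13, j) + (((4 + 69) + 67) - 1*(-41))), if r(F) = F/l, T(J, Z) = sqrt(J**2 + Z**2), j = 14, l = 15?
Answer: 2353/15 + 13*sqrt(365)/15 ≈ 173.42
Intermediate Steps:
r(F) = F/15
r(13)*(T(13, j) + (((4 + 69) + 67) - 1*(-41))) = ((1/15)*13)*(sqrt(13**2 + 14**2) + (((4 + 69) + 67) - 1*(-41))) = 13*(sqrt(169 + 196) + ((73 + 67) + 41))/15 = 13*(sqrt(365) + (140 + 41))/15 = 13*(sqrt(365) + 181)/15 = 13*(181 + sqrt(365))/15 = 2353/15 + 13*sqrt(365)/15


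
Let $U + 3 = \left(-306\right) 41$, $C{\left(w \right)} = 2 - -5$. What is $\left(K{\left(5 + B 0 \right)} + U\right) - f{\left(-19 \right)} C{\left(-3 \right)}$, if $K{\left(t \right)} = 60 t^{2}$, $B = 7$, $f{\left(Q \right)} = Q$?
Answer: $-10916$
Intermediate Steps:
$C{\left(w \right)} = 7$ ($C{\left(w \right)} = 2 + 5 = 7$)
$U = -12549$ ($U = -3 - 12546 = -12549$)
$\left(K{\left(5 + B 0 \right)} + U\right) - f{\left(-19 \right)} C{\left(-3 \right)} = \left(60 \left(5 + 7 \cdot 0\right)^{2} - 12549\right) - \left(-19\right) 7 = \left(60 \left(5 + 0\right)^{2} - 12549\right) - -133 = \left(60 \cdot 5^{2} - 12549\right) + 133 = \left(60 \cdot 25 - 12549\right) + 133 = \left(1500 - 12549\right) + 133 = -11049 + 133 = -10916$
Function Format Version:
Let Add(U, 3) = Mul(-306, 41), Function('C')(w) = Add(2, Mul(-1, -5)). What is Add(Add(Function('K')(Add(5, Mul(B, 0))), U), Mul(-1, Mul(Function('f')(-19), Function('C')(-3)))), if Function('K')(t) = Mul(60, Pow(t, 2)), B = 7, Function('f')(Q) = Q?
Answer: -10916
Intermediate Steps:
Function('C')(w) = 7 (Function('C')(w) = Add(2, 5) = 7)
U = -12549 (U = Add(-3, Mul(-306, 41)) = Add(-3, -12546) = -12549)
Add(Add(Function('K')(Add(5, Mul(B, 0))), U), Mul(-1, Mul(Function('f')(-19), Function('C')(-3)))) = Add(Add(Mul(60, Pow(Add(5, Mul(7, 0)), 2)), -12549), Mul(-1, Mul(-19, 7))) = Add(Add(Mul(60, Pow(Add(5, 0), 2)), -12549), Mul(-1, -133)) = Add(Add(Mul(60, Pow(5, 2)), -12549), 133) = Add(Add(Mul(60, 25), -12549), 133) = Add(Add(1500, -12549), 133) = Add(-11049, 133) = -10916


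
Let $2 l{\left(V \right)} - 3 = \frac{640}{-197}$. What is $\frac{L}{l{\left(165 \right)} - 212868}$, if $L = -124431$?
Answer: $\frac{49025814}{83870041} \approx 0.58455$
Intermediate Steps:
$l{\left(V \right)} = - \frac{49}{394}$ ($l{\left(V \right)} = \frac{3}{2} + \frac{640 \frac{1}{-197}}{2} = \frac{3}{2} + \frac{640 \left(- \frac{1}{197}\right)}{2} = \frac{3}{2} + \frac{1}{2} \left(- \frac{640}{197}\right) = \frac{3}{2} - \frac{320}{197} = - \frac{49}{394}$)
$\frac{L}{l{\left(165 \right)} - 212868} = - \frac{124431}{- \frac{49}{394} - 212868} = - \frac{124431}{- \frac{83870041}{394}} = \left(-124431\right) \left(- \frac{394}{83870041}\right) = \frac{49025814}{83870041}$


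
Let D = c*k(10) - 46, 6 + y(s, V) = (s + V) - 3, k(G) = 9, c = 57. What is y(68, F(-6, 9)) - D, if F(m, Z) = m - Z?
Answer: -423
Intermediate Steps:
y(s, V) = -9 + V + s (y(s, V) = -6 + ((s + V) - 3) = -6 + ((V + s) - 3) = -6 + (-3 + V + s) = -9 + V + s)
D = 467 (D = 57*9 - 46 = 513 - 46 = 467)
y(68, F(-6, 9)) - D = (-9 + (-6 - 1*9) + 68) - 1*467 = (-9 + (-6 - 9) + 68) - 467 = (-9 - 15 + 68) - 467 = 44 - 467 = -423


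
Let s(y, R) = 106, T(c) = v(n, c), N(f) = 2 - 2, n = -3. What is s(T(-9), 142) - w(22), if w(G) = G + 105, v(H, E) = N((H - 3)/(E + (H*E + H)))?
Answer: -21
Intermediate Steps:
N(f) = 0
v(H, E) = 0
T(c) = 0
w(G) = 105 + G
s(T(-9), 142) - w(22) = 106 - (105 + 22) = 106 - 1*127 = 106 - 127 = -21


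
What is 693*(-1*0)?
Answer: 0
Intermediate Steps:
693*(-1*0) = 693*0 = 0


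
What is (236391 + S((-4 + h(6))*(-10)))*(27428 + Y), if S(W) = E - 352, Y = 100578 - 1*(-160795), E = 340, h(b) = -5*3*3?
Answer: 68266491579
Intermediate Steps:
h(b) = -45 (h(b) = -15*3 = -45)
Y = 261373 (Y = 100578 + 160795 = 261373)
S(W) = -12 (S(W) = 340 - 352 = -12)
(236391 + S((-4 + h(6))*(-10)))*(27428 + Y) = (236391 - 12)*(27428 + 261373) = 236379*288801 = 68266491579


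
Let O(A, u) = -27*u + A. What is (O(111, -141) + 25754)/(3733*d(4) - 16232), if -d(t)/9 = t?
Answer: -7418/37655 ≈ -0.19700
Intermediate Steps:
O(A, u) = A - 27*u
d(t) = -9*t
(O(111, -141) + 25754)/(3733*d(4) - 16232) = ((111 - 27*(-141)) + 25754)/(3733*(-9*4) - 16232) = ((111 + 3807) + 25754)/(3733*(-36) - 16232) = (3918 + 25754)/(-134388 - 16232) = 29672/(-150620) = 29672*(-1/150620) = -7418/37655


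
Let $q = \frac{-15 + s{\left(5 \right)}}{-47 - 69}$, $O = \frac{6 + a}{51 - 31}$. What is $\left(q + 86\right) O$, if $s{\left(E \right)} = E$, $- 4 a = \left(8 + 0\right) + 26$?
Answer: $- \frac{4993}{464} \approx -10.761$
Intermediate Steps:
$a = - \frac{17}{2}$ ($a = - \frac{\left(8 + 0\right) + 26}{4} = - \frac{8 + 26}{4} = \left(- \frac{1}{4}\right) 34 = - \frac{17}{2} \approx -8.5$)
$O = - \frac{1}{8}$ ($O = \frac{6 - \frac{17}{2}}{51 - 31} = - \frac{5}{2 \cdot 20} = \left(- \frac{5}{2}\right) \frac{1}{20} = - \frac{1}{8} \approx -0.125$)
$q = \frac{5}{58}$ ($q = \frac{-15 + 5}{-47 - 69} = - \frac{10}{-116} = \left(-10\right) \left(- \frac{1}{116}\right) = \frac{5}{58} \approx 0.086207$)
$\left(q + 86\right) O = \left(\frac{5}{58} + 86\right) \left(- \frac{1}{8}\right) = \frac{4993}{58} \left(- \frac{1}{8}\right) = - \frac{4993}{464}$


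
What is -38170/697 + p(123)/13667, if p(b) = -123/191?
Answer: -99638939221/1819446709 ≈ -54.763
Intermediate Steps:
p(b) = -123/191 (p(b) = -123*1/191 = -123/191)
-38170/697 + p(123)/13667 = -38170/697 - 123/191/13667 = -38170*1/697 - 123/191*1/13667 = -38170/697 - 123/2610397 = -99638939221/1819446709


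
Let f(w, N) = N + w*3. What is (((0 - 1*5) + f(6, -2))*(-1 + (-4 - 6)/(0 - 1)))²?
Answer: 9801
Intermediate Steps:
f(w, N) = N + 3*w
(((0 - 1*5) + f(6, -2))*(-1 + (-4 - 6)/(0 - 1)))² = (((0 - 1*5) + (-2 + 3*6))*(-1 + (-4 - 6)/(0 - 1)))² = (((0 - 5) + (-2 + 18))*(-1 - 10/(-1)))² = ((-5 + 16)*(-1 - 10*(-1)))² = (11*(-1 + 10))² = (11*9)² = 99² = 9801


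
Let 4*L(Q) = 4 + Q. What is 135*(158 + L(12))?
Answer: 21870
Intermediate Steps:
L(Q) = 1 + Q/4 (L(Q) = (4 + Q)/4 = 1 + Q/4)
135*(158 + L(12)) = 135*(158 + (1 + (¼)*12)) = 135*(158 + (1 + 3)) = 135*(158 + 4) = 135*162 = 21870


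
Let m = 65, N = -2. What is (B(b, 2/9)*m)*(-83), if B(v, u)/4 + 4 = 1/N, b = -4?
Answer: 97110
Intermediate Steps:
B(v, u) = -18 (B(v, u) = -16 + 4/(-2) = -16 + 4*(-1/2) = -16 - 2 = -18)
(B(b, 2/9)*m)*(-83) = -18*65*(-83) = -1170*(-83) = 97110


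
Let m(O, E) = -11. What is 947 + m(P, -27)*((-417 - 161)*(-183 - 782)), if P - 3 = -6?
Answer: -6134523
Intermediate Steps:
P = -3 (P = 3 - 6 = -3)
947 + m(P, -27)*((-417 - 161)*(-183 - 782)) = 947 - 11*(-417 - 161)*(-183 - 782) = 947 - (-6358)*(-965) = 947 - 11*557770 = 947 - 6135470 = -6134523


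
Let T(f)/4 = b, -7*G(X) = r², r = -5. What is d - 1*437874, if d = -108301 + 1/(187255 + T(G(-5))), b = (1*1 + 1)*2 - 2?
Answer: -102278369024/187263 ≈ -5.4618e+5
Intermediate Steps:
G(X) = -25/7 (G(X) = -⅐*(-5)² = -⅐*25 = -25/7)
b = 2 (b = (1 + 1)*2 - 2 = 2*2 - 2 = 4 - 2 = 2)
T(f) = 8 (T(f) = 4*2 = 8)
d = -20280770162/187263 (d = -108301 + 1/(187255 + 8) = -108301 + 1/187263 = -20280770162/187263 ≈ -1.0830e+5)
d - 1*437874 = -20280770162/187263 - 1*437874 = -20280770162/187263 - 437874 = -102278369024/187263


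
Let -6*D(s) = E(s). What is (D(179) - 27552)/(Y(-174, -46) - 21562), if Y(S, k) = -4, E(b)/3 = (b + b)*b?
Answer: 59593/21566 ≈ 2.7633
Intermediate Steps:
E(b) = 6*b**2 (E(b) = 3*((b + b)*b) = 3*((2*b)*b) = 3*(2*b**2) = 6*b**2)
D(s) = -s**2
(D(179) - 27552)/(Y(-174, -46) - 21562) = (-1*179**2 - 27552)/(-4 - 21562) = (-1*32041 - 27552)/(-21566) = (-32041 - 27552)*(-1/21566) = -59593*(-1/21566) = 59593/21566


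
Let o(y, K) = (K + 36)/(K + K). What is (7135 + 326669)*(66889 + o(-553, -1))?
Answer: 22321974186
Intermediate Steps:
o(y, K) = (36 + K)/(2*K) (o(y, K) = (36 + K)/((2*K)) = (36 + K)*(1/(2*K)) = (36 + K)/(2*K))
(7135 + 326669)*(66889 + o(-553, -1)) = (7135 + 326669)*(66889 + (½)*(36 - 1)/(-1)) = 333804*(66889 + (½)*(-1)*35) = 333804*(66889 - 35/2) = 333804*(133743/2) = 22321974186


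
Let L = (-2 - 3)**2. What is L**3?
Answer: 15625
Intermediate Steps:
L = 25 (L = (-5)**2 = 25)
L**3 = 25**3 = 15625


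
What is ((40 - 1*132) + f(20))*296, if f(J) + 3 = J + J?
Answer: -16280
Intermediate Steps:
f(J) = -3 + 2*J (f(J) = -3 + (J + J) = -3 + 2*J)
((40 - 1*132) + f(20))*296 = ((40 - 1*132) + (-3 + 2*20))*296 = ((40 - 132) + (-3 + 40))*296 = (-92 + 37)*296 = -55*296 = -16280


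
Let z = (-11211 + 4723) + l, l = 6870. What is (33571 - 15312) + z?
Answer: 18641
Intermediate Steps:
z = 382 (z = (-11211 + 4723) + 6870 = -6488 + 6870 = 382)
(33571 - 15312) + z = (33571 - 15312) + 382 = 18259 + 382 = 18641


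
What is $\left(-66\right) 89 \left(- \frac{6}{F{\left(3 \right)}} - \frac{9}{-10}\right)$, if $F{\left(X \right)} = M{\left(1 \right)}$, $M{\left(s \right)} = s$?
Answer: $\frac{149787}{5} \approx 29957.0$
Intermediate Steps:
$F{\left(X \right)} = 1$
$\left(-66\right) 89 \left(- \frac{6}{F{\left(3 \right)}} - \frac{9}{-10}\right) = \left(-66\right) 89 \left(- \frac{6}{1} - \frac{9}{-10}\right) = - 5874 \left(\left(-6\right) 1 - - \frac{9}{10}\right) = - 5874 \left(-6 + \frac{9}{10}\right) = \left(-5874\right) \left(- \frac{51}{10}\right) = \frac{149787}{5}$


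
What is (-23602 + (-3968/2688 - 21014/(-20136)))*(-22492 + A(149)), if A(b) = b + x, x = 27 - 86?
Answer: 18631799841839/35238 ≈ 5.2874e+8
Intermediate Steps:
x = -59
A(b) = -59 + b (A(b) = b - 59 = -59 + b)
(-23602 + (-3968/2688 - 21014/(-20136)))*(-22492 + A(149)) = (-23602 + (-3968/2688 - 21014/(-20136)))*(-22492 + (-59 + 149)) = (-23602 + (-3968*1/2688 - 21014*(-1/20136)))*(-22492 + 90) = (-23602 + (-31/21 + 10507/10068))*(-22402) = (-23602 - 30487/70476)*(-22402) = -1663405039/70476*(-22402) = 18631799841839/35238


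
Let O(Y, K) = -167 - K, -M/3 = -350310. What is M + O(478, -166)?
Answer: 1050929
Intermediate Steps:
M = 1050930 (M = -3*(-350310) = 1050930)
M + O(478, -166) = 1050930 + (-167 - 1*(-166)) = 1050930 + (-167 + 166) = 1050930 - 1 = 1050929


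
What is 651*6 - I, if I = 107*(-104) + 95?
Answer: 14939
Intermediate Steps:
I = -11033 (I = -11128 + 95 = -11033)
651*6 - I = 651*6 - 1*(-11033) = 3906 + 11033 = 14939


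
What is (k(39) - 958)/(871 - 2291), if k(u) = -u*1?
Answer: 997/1420 ≈ 0.70211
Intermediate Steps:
k(u) = -u
(k(39) - 958)/(871 - 2291) = (-1*39 - 958)/(871 - 2291) = (-39 - 958)/(-1420) = -997*(-1/1420) = 997/1420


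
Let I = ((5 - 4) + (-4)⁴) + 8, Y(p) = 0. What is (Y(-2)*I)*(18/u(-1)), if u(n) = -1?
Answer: 0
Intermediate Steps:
I = 265 (I = (1 + 256) + 8 = 257 + 8 = 265)
(Y(-2)*I)*(18/u(-1)) = (0*265)*(18/(-1)) = 0*(18*(-1)) = 0*(-18) = 0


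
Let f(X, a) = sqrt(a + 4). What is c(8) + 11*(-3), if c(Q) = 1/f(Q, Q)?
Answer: -33 + sqrt(3)/6 ≈ -32.711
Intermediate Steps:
f(X, a) = sqrt(4 + a)
c(Q) = 1/sqrt(4 + Q) (c(Q) = 1/(sqrt(4 + Q)) = 1/sqrt(4 + Q))
c(8) + 11*(-3) = 1/sqrt(4 + 8) + 11*(-3) = 1/sqrt(12) - 33 = sqrt(3)/6 - 33 = -33 + sqrt(3)/6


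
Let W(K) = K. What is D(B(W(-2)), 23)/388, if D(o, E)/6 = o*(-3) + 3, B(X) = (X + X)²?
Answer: -135/194 ≈ -0.69588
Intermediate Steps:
B(X) = 4*X² (B(X) = (2*X)² = 4*X²)
D(o, E) = 18 - 18*o (D(o, E) = 6*(o*(-3) + 3) = 6*(-3*o + 3) = 6*(3 - 3*o) = 18 - 18*o)
D(B(W(-2)), 23)/388 = (18 - 72*(-2)²)/388 = (18 - 72*4)*(1/388) = (18 - 18*16)*(1/388) = (18 - 288)*(1/388) = -270*1/388 = -135/194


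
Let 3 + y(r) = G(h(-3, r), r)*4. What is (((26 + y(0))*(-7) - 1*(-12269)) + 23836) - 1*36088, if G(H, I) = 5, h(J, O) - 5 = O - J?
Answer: -284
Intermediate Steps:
h(J, O) = 5 + O - J (h(J, O) = 5 + (O - J) = 5 + O - J)
y(r) = 17 (y(r) = -3 + 5*4 = -3 + 20 = 17)
(((26 + y(0))*(-7) - 1*(-12269)) + 23836) - 1*36088 = (((26 + 17)*(-7) - 1*(-12269)) + 23836) - 1*36088 = ((43*(-7) + 12269) + 23836) - 36088 = ((-301 + 12269) + 23836) - 36088 = (11968 + 23836) - 36088 = 35804 - 36088 = -284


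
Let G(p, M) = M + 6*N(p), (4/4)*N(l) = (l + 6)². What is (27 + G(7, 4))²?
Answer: 1092025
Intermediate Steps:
N(l) = (6 + l)² (N(l) = (l + 6)² = (6 + l)²)
G(p, M) = M + 6*(6 + p)²
(27 + G(7, 4))² = (27 + (4 + 6*(6 + 7)²))² = (27 + (4 + 6*13²))² = (27 + (4 + 6*169))² = (27 + (4 + 1014))² = (27 + 1018)² = 1045² = 1092025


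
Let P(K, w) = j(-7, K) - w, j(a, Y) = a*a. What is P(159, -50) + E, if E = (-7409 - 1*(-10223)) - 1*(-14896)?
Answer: 17809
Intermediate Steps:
j(a, Y) = a²
P(K, w) = 49 - w (P(K, w) = (-7)² - w = 49 - w)
E = 17710 (E = (-7409 + 10223) + 14896 = 2814 + 14896 = 17710)
P(159, -50) + E = (49 - 1*(-50)) + 17710 = (49 + 50) + 17710 = 99 + 17710 = 17809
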